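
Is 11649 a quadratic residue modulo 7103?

Reduce the numerator: 11649 ≡ 4546 (mod 7103), so (11649/7103) = (4546/7103).
Factor out 2: 4546 = 2·2273. Since 7103 ≡ 7 (mod 8), (2/7103) = +1. Now have (2273/7103).
2273 ≡ 1 (mod 4), so quadratic reciprocity gives (2273/7103) = (7103/2273). Reduce: 7103 ≡ 284 (mod 2273). Now have (284/2273).
Factor out 2: 284 = 2^2·71. Since 2273 ≡ 1 (mod 8), (2/2273) = +1, and (2/2273)^2 = +1. Now have (71/2273).
2273 ≡ 1 (mod 4), so quadratic reciprocity gives (71/2273) = (2273/71). Reduce: 2273 ≡ 1 (mod 71). Now have (1/71).
(1/71) = 1. Collecting the sign factors: 1.
(11649/7103) = 1, and 7103 is prime, so 11649 is a quadratic residue mod 7103.

yes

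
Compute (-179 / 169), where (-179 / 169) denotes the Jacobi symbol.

(-179 / 169)
  = (159 / 169)    [-179 ≡ 159 mod 169]
  = (169 / 159)    [QR: 169 ≡ 1 mod 4, sign kept]
  = (10 / 159)    [169 ≡ 10 mod 159]
  = (5 / 159)    [159 ≡ 7 mod 8 ⇒ (2 / 159) = +1]
  = (159 / 5)    [QR: 5 ≡ 1 mod 4, sign kept]
  = (4 / 5)    [159 ≡ 4 mod 5]
  = (1 / 5)    [5 ≡ 5 mod 8 ⇒ (2 / 5)^2 = +1]
  = 1    [(1 / 5) = 1]

1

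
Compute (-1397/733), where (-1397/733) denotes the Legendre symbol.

Reduce the numerator: -1397 ≡ 69 (mod 733), so (-1397/733) = (69/733).
69 ≡ 1 (mod 4), so quadratic reciprocity gives (69/733) = (733/69). Reduce: 733 ≡ 43 (mod 69). Now have (43/69).
69 ≡ 1 (mod 4), so quadratic reciprocity gives (43/69) = (69/43). Reduce: 69 ≡ 26 (mod 43). Now have (26/43).
Factor out 2: 26 = 2·13. Since 43 ≡ 3 (mod 8), (2/43) = -1. Now have -(13/43).
13 ≡ 1 (mod 4), so quadratic reciprocity gives (13/43) = (43/13). Reduce: 43 ≡ 4 (mod 13). Now have -(4/13).
Factor out 2: 4 = 2^2. Since 13 ≡ 5 (mod 8), (2/13) = -1, and (2/13)^2 = +1. Now have -(1/13).
(1/13) = 1. Collecting the sign factors: -1.

-1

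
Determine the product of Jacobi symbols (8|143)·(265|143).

By multiplicativity, (8·265|143) = (8|143)·(265|143).
First factor (8|143):
Factor out 2: 8 = 2^3. Since 143 ≡ 7 (mod 8), (2|143) = +1, and (2|143)^3 = +1. Now have (1|143).
(1|143) = 1. Collecting the sign factors: 1.
Second factor (265|143):
Reduce the numerator: 265 ≡ 122 (mod 143), so (265|143) = (122|143).
Factor out 2: 122 = 2·61. Since 143 ≡ 7 (mod 8), (2|143) = +1. Now have (61|143).
61 ≡ 1 (mod 4), so quadratic reciprocity gives (61|143) = (143|61). Reduce: 143 ≡ 21 (mod 61). Now have (21|61).
21 ≡ 1 (mod 4), so quadratic reciprocity gives (21|61) = (61|21). Reduce: 61 ≡ 19 (mod 21). Now have (19|21).
21 ≡ 1 (mod 4), so quadratic reciprocity gives (19|21) = (21|19). Reduce: 21 ≡ 2 (mod 19). Now have (2|19).
Factor out 2: 2 = 2. Since 19 ≡ 3 (mod 8), (2|19) = -1. Now have -(1|19).
(1|19) = 1. Collecting the sign factors: -1.
Product: (1)·(-1) = -1.

-1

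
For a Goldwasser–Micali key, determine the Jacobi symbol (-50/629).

-1

(-50/629)
  = (50/629)    [629 ≡ 1 mod 4 ⇒ (-1/629) = +1]
  = -(25/629)    [629 ≡ 5 mod 8 ⇒ (2/629) = -1]
  = -(629/25)    [QR: 25 ≡ 1 mod 4, sign kept]
  = -(4/25)    [629 ≡ 4 mod 25]
  = -(1/25)    [25 ≡ 1 mod 8 ⇒ (2/25)^2 = +1]
  = -1    [(1/25) = 1]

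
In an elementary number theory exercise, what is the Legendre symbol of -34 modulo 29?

(-34|29)
  = (24|29)    [-34 ≡ 24 mod 29]
  = -(3|29)    [29 ≡ 5 mod 8 ⇒ (2|29)^3 = -1]
  = -(29|3)    [QR: 29 ≡ 1 mod 4, sign kept]
  = -(2|3)    [29 ≡ 2 mod 3]
  = (1|3)    [3 ≡ 3 mod 8 ⇒ (2|3) = -1]
  = 1    [(1|3) = 1]

1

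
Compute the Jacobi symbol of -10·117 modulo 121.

By multiplicativity, (-10·117 / 121) = (-10 / 121)·(117 / 121).
First factor (-10 / 121):
Pull out -1: (-10 / 121) = (-1 / 121)·(10 / 121). Since 121 ≡ 1 (mod 4), (-1 / 121) = +1. Now have (10 / 121).
Factor out 2: 10 = 2·5. Since 121 ≡ 1 (mod 8), (2 / 121) = +1. Now have (5 / 121).
5 ≡ 1 (mod 4), so quadratic reciprocity gives (5 / 121) = (121 / 5). Reduce: 121 ≡ 1 (mod 5). Now have (1 / 5).
(1 / 5) = 1. Collecting the sign factors: 1.
Second factor (117 / 121):
117 ≡ 1 (mod 4), so quadratic reciprocity gives (117 / 121) = (121 / 117). Reduce: 121 ≡ 4 (mod 117). Now have (4 / 117).
Factor out 2: 4 = 2^2. Since 117 ≡ 5 (mod 8), (2 / 117) = -1, and (2 / 117)^2 = +1. Now have (1 / 117).
(1 / 117) = 1. Collecting the sign factors: 1.
Product: (1)·(1) = 1.

1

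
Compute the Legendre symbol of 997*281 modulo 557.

-1

By multiplicativity, (997·281 / 557) = (997 / 557)·(281 / 557).
First factor (997 / 557):
(997 / 557)
  = (440 / 557)    [997 ≡ 440 mod 557]
  = -(55 / 557)    [557 ≡ 5 mod 8 ⇒ (2 / 557)^3 = -1]
  = -(557 / 55)    [QR: 557 ≡ 1 mod 4, sign kept]
  = -(7 / 55)    [557 ≡ 7 mod 55]
  = (55 / 7)    [QR: both ≡ 3 mod 4, sign flips]
  = (6 / 7)    [55 ≡ 6 mod 7]
  = (3 / 7)    [7 ≡ 7 mod 8 ⇒ (2 / 7) = +1]
  = -(7 / 3)    [QR: both ≡ 3 mod 4, sign flips]
  = -(1 / 3)    [7 ≡ 1 mod 3]
  = -1    [(1 / 3) = 1]
Second factor (281 / 557):
(281 / 557)
  = (557 / 281)    [QR: 281 ≡ 1 mod 4, sign kept]
  = (276 / 281)    [557 ≡ 276 mod 281]
  = (69 / 281)    [281 ≡ 1 mod 8 ⇒ (2 / 281)^2 = +1]
  = (281 / 69)    [QR: 69 ≡ 1 mod 4, sign kept]
  = (5 / 69)    [281 ≡ 5 mod 69]
  = (69 / 5)    [QR: 5 ≡ 1 mod 4, sign kept]
  = (4 / 5)    [69 ≡ 4 mod 5]
  = (1 / 5)    [5 ≡ 5 mod 8 ⇒ (2 / 5)^2 = +1]
  = 1    [(1 / 5) = 1]
Product: (-1)·(1) = -1.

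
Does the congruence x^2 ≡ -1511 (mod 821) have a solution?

Reduce the numerator: -1511 ≡ 131 (mod 821), so (-1511|821) = (131|821).
821 ≡ 1 (mod 4), so quadratic reciprocity gives (131|821) = (821|131). Reduce: 821 ≡ 35 (mod 131). Now have (35|131).
Both 35 ≡ 3 and 131 ≡ 3 (mod 4), so reciprocity gives (35|131) = -(131|35). Reduce: 131 ≡ 26 (mod 35). Now have -(26|35).
Factor out 2: 26 = 2·13. Since 35 ≡ 3 (mod 8), (2|35) = -1. Now have (13|35).
13 ≡ 1 (mod 4), so quadratic reciprocity gives (13|35) = (35|13). Reduce: 35 ≡ 9 (mod 13). Now have (9|13).
9 ≡ 1 (mod 4), so quadratic reciprocity gives (9|13) = (13|9). Reduce: 13 ≡ 4 (mod 9). Now have (4|9).
Factor out 2: 4 = 2^2. Since 9 ≡ 1 (mod 8), (2|9) = +1, and (2|9)^2 = +1. Now have (1|9).
(1|9) = 1. Collecting the sign factors: 1.
The Legendre symbol is 1, so x^2 ≡ -1511 (mod 821) has solution.

yes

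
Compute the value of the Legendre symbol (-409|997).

1

Reduce the numerator: -409 ≡ 588 (mod 997), so (-409|997) = (588|997).
Factor out 2: 588 = 2^2·147. Since 997 ≡ 5 (mod 8), (2|997) = -1, and (2|997)^2 = +1. Now have (147|997).
997 ≡ 1 (mod 4), so quadratic reciprocity gives (147|997) = (997|147). Reduce: 997 ≡ 115 (mod 147). Now have (115|147).
Both 115 ≡ 3 and 147 ≡ 3 (mod 4), so reciprocity gives (115|147) = -(147|115). Reduce: 147 ≡ 32 (mod 115). Now have -(32|115).
Factor out 2: 32 = 2^5. Since 115 ≡ 3 (mod 8), (2|115) = -1, and (2|115)^5 = -1. Now have (1|115).
(1|115) = 1. Collecting the sign factors: 1.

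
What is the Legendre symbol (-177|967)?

1

Reduce the numerator: -177 ≡ 790 (mod 967), so (-177|967) = (790|967).
Factor out 2: 790 = 2·395. Since 967 ≡ 7 (mod 8), (2|967) = +1. Now have (395|967).
Both 395 ≡ 3 and 967 ≡ 3 (mod 4), so reciprocity gives (395|967) = -(967|395). Reduce: 967 ≡ 177 (mod 395). Now have -(177|395).
177 ≡ 1 (mod 4), so quadratic reciprocity gives (177|395) = (395|177). Reduce: 395 ≡ 41 (mod 177). Now have -(41|177).
41 ≡ 1 (mod 4), so quadratic reciprocity gives (41|177) = (177|41). Reduce: 177 ≡ 13 (mod 41). Now have -(13|41).
13 ≡ 1 (mod 4), so quadratic reciprocity gives (13|41) = (41|13). Reduce: 41 ≡ 2 (mod 13). Now have -(2|13).
Factor out 2: 2 = 2. Since 13 ≡ 5 (mod 8), (2|13) = -1. Now have (1|13).
(1|13) = 1. Collecting the sign factors: 1.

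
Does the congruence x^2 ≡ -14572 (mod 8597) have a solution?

yes

Pull out -1: (-14572/8597) = (-1/8597)·(14572/8597). Since 8597 ≡ 1 (mod 4), (-1/8597) = +1. Now have (14572/8597).
Reduce the numerator: 14572 ≡ 5975 (mod 8597), so (14572/8597) = (5975/8597).
8597 ≡ 1 (mod 4), so quadratic reciprocity gives (5975/8597) = (8597/5975). Reduce: 8597 ≡ 2622 (mod 5975). Now have (2622/5975).
Factor out 2: 2622 = 2·1311. Since 5975 ≡ 7 (mod 8), (2/5975) = +1. Now have (1311/5975).
Both 1311 ≡ 3 and 5975 ≡ 3 (mod 4), so reciprocity gives (1311/5975) = -(5975/1311). Reduce: 5975 ≡ 731 (mod 1311). Now have -(731/1311).
Both 731 ≡ 3 and 1311 ≡ 3 (mod 4), so reciprocity gives (731/1311) = -(1311/731). Reduce: 1311 ≡ 580 (mod 731). Now have (580/731).
Factor out 2: 580 = 2^2·145. Since 731 ≡ 3 (mod 8), (2/731) = -1, and (2/731)^2 = +1. Now have (145/731).
145 ≡ 1 (mod 4), so quadratic reciprocity gives (145/731) = (731/145). Reduce: 731 ≡ 6 (mod 145). Now have (6/145).
Factor out 2: 6 = 2·3. Since 145 ≡ 1 (mod 8), (2/145) = +1. Now have (3/145).
145 ≡ 1 (mod 4), so quadratic reciprocity gives (3/145) = (145/3). Reduce: 145 ≡ 1 (mod 3). Now have (1/3).
(1/3) = 1. Collecting the sign factors: 1.
(-14572/8597) = 1, and 8597 is prime, so -14572 is a quadratic residue mod 8597.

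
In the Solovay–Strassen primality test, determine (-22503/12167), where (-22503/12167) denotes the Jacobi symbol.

(-22503/12167)
  = (1831/12167)    [-22503 ≡ 1831 mod 12167]
  = -(12167/1831)    [QR: both ≡ 3 mod 4, sign flips]
  = -(1181/1831)    [12167 ≡ 1181 mod 1831]
  = -(1831/1181)    [QR: 1181 ≡ 1 mod 4, sign kept]
  = -(650/1181)    [1831 ≡ 650 mod 1181]
  = (325/1181)    [1181 ≡ 5 mod 8 ⇒ (2/1181) = -1]
  = (1181/325)    [QR: 325 ≡ 1 mod 4, sign kept]
  = (206/325)    [1181 ≡ 206 mod 325]
  = -(103/325)    [325 ≡ 5 mod 8 ⇒ (2/325) = -1]
  = -(325/103)    [QR: 325 ≡ 1 mod 4, sign kept]
  = -(16/103)    [325 ≡ 16 mod 103]
  = -(1/103)    [103 ≡ 7 mod 8 ⇒ (2/103)^4 = +1]
  = -1    [(1/103) = 1]

-1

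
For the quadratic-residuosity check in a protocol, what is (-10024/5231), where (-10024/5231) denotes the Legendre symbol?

Pull out -1: (-10024/5231) = (-1/5231)·(10024/5231). Since 5231 ≡ 3 (mod 4), (-1/5231) = -1. Now have -(10024/5231).
Reduce the numerator: 10024 ≡ 4793 (mod 5231), so (10024/5231) = (4793/5231).
4793 ≡ 1 (mod 4), so quadratic reciprocity gives (4793/5231) = (5231/4793). Reduce: 5231 ≡ 438 (mod 4793). Now have -(438/4793).
Factor out 2: 438 = 2·219. Since 4793 ≡ 1 (mod 8), (2/4793) = +1. Now have -(219/4793).
4793 ≡ 1 (mod 4), so quadratic reciprocity gives (219/4793) = (4793/219). Reduce: 4793 ≡ 194 (mod 219). Now have -(194/219).
Factor out 2: 194 = 2·97. Since 219 ≡ 3 (mod 8), (2/219) = -1. Now have (97/219).
97 ≡ 1 (mod 4), so quadratic reciprocity gives (97/219) = (219/97). Reduce: 219 ≡ 25 (mod 97). Now have (25/97).
25 ≡ 1 (mod 4), so quadratic reciprocity gives (25/97) = (97/25). Reduce: 97 ≡ 22 (mod 25). Now have (22/25).
Factor out 2: 22 = 2·11. Since 25 ≡ 1 (mod 8), (2/25) = +1. Now have (11/25).
25 ≡ 1 (mod 4), so quadratic reciprocity gives (11/25) = (25/11). Reduce: 25 ≡ 3 (mod 11). Now have (3/11).
Both 3 ≡ 3 and 11 ≡ 3 (mod 4), so reciprocity gives (3/11) = -(11/3). Reduce: 11 ≡ 2 (mod 3). Now have -(2/3).
Factor out 2: 2 = 2. Since 3 ≡ 3 (mod 8), (2/3) = -1. Now have (1/3).
(1/3) = 1. Collecting the sign factors: 1.

1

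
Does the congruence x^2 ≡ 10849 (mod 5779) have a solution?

(10849|5779)
  = (5070|5779)    [10849 ≡ 5070 mod 5779]
  = -(2535|5779)    [5779 ≡ 3 mod 8 ⇒ (2|5779) = -1]
  = (5779|2535)    [QR: both ≡ 3 mod 4, sign flips]
  = (709|2535)    [5779 ≡ 709 mod 2535]
  = (2535|709)    [QR: 709 ≡ 1 mod 4, sign kept]
  = (408|709)    [2535 ≡ 408 mod 709]
  = -(51|709)    [709 ≡ 5 mod 8 ⇒ (2|709)^3 = -1]
  = -(709|51)    [QR: 709 ≡ 1 mod 4, sign kept]
  = -(46|51)    [709 ≡ 46 mod 51]
  = (23|51)    [51 ≡ 3 mod 8 ⇒ (2|51) = -1]
  = -(51|23)    [QR: both ≡ 3 mod 4, sign flips]
  = -(5|23)    [51 ≡ 5 mod 23]
  = -(23|5)    [QR: 5 ≡ 1 mod 4, sign kept]
  = -(3|5)    [23 ≡ 3 mod 5]
  = -(5|3)    [QR: 5 ≡ 1 mod 4, sign kept]
  = -(2|3)    [5 ≡ 2 mod 3]
  = (1|3)    [3 ≡ 3 mod 8 ⇒ (2|3) = -1]
  = 1    [(1|3) = 1]
(10849|5779) = 1, and 5779 is prime, so 10849 is a quadratic residue mod 5779.

yes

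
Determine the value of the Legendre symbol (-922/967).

-1

(-922/967)
  = -(922/967)    [967 ≡ 3 mod 4 ⇒ (-1/967) = -1]
  = -(461/967)    [967 ≡ 7 mod 8 ⇒ (2/967) = +1]
  = -(967/461)    [QR: 461 ≡ 1 mod 4, sign kept]
  = -(45/461)    [967 ≡ 45 mod 461]
  = -(461/45)    [QR: 45 ≡ 1 mod 4, sign kept]
  = -(11/45)    [461 ≡ 11 mod 45]
  = -(45/11)    [QR: 45 ≡ 1 mod 4, sign kept]
  = -(1/11)    [45 ≡ 1 mod 11]
  = -1    [(1/11) = 1]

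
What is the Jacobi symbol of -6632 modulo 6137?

(-6632|6137)
  = (6632|6137)    [6137 ≡ 1 mod 4 ⇒ (-1|6137) = +1]
  = (495|6137)    [6632 ≡ 495 mod 6137]
  = (6137|495)    [QR: 6137 ≡ 1 mod 4, sign kept]
  = (197|495)    [6137 ≡ 197 mod 495]
  = (495|197)    [QR: 197 ≡ 1 mod 4, sign kept]
  = (101|197)    [495 ≡ 101 mod 197]
  = (197|101)    [QR: 101 ≡ 1 mod 4, sign kept]
  = (96|101)    [197 ≡ 96 mod 101]
  = -(3|101)    [101 ≡ 5 mod 8 ⇒ (2|101)^5 = -1]
  = -(101|3)    [QR: 101 ≡ 1 mod 4, sign kept]
  = -(2|3)    [101 ≡ 2 mod 3]
  = (1|3)    [3 ≡ 3 mod 8 ⇒ (2|3) = -1]
  = 1    [(1|3) = 1]

1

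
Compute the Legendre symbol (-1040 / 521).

1

(-1040 / 521)
  = (2 / 521)    [-1040 ≡ 2 mod 521]
  = (1 / 521)    [521 ≡ 1 mod 8 ⇒ (2 / 521) = +1]
  = 1    [(1 / 521) = 1]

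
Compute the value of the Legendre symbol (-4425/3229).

Reduce the numerator: -4425 ≡ 2033 (mod 3229), so (-4425/3229) = (2033/3229).
2033 ≡ 1 (mod 4), so quadratic reciprocity gives (2033/3229) = (3229/2033). Reduce: 3229 ≡ 1196 (mod 2033). Now have (1196/2033).
Factor out 2: 1196 = 2^2·299. Since 2033 ≡ 1 (mod 8), (2/2033) = +1, and (2/2033)^2 = +1. Now have (299/2033).
2033 ≡ 1 (mod 4), so quadratic reciprocity gives (299/2033) = (2033/299). Reduce: 2033 ≡ 239 (mod 299). Now have (239/299).
Both 239 ≡ 3 and 299 ≡ 3 (mod 4), so reciprocity gives (239/299) = -(299/239). Reduce: 299 ≡ 60 (mod 239). Now have -(60/239).
Factor out 2: 60 = 2^2·15. Since 239 ≡ 7 (mod 8), (2/239) = +1, and (2/239)^2 = +1. Now have -(15/239).
Both 15 ≡ 3 and 239 ≡ 3 (mod 4), so reciprocity gives (15/239) = -(239/15). Reduce: 239 ≡ 14 (mod 15). Now have (14/15).
Factor out 2: 14 = 2·7. Since 15 ≡ 7 (mod 8), (2/15) = +1. Now have (7/15).
Both 7 ≡ 3 and 15 ≡ 3 (mod 4), so reciprocity gives (7/15) = -(15/7). Reduce: 15 ≡ 1 (mod 7). Now have -(1/7).
(1/7) = 1. Collecting the sign factors: -1.

-1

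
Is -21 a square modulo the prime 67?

(-21/67)
  = (46/67)    [-21 ≡ 46 mod 67]
  = -(23/67)    [67 ≡ 3 mod 8 ⇒ (2/67) = -1]
  = (67/23)    [QR: both ≡ 3 mod 4, sign flips]
  = (21/23)    [67 ≡ 21 mod 23]
  = (23/21)    [QR: 21 ≡ 1 mod 4, sign kept]
  = (2/21)    [23 ≡ 2 mod 21]
  = -(1/21)    [21 ≡ 5 mod 8 ⇒ (2/21) = -1]
  = -1    [(1/21) = 1]
(-21/67) = -1, and 67 is prime, so -21 is not a quadratic residue mod 67.

no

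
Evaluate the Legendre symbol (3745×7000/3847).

By multiplicativity, (3745·7000/3847) = (3745/3847)·(7000/3847).
First factor (3745/3847):
(3745/3847)
  = (3847/3745)    [QR: 3745 ≡ 1 mod 4, sign kept]
  = (102/3745)    [3847 ≡ 102 mod 3745]
  = (51/3745)    [3745 ≡ 1 mod 8 ⇒ (2/3745) = +1]
  = (3745/51)    [QR: 3745 ≡ 1 mod 4, sign kept]
  = (22/51)    [3745 ≡ 22 mod 51]
  = -(11/51)    [51 ≡ 3 mod 8 ⇒ (2/51) = -1]
  = (51/11)    [QR: both ≡ 3 mod 4, sign flips]
  = (7/11)    [51 ≡ 7 mod 11]
  = -(11/7)    [QR: both ≡ 3 mod 4, sign flips]
  = -(4/7)    [11 ≡ 4 mod 7]
  = -(1/7)    [7 ≡ 7 mod 8 ⇒ (2/7)^2 = +1]
  = -1    [(1/7) = 1]
Second factor (7000/3847):
(7000/3847)
  = (3153/3847)    [7000 ≡ 3153 mod 3847]
  = (3847/3153)    [QR: 3153 ≡ 1 mod 4, sign kept]
  = (694/3153)    [3847 ≡ 694 mod 3153]
  = (347/3153)    [3153 ≡ 1 mod 8 ⇒ (2/3153) = +1]
  = (3153/347)    [QR: 3153 ≡ 1 mod 4, sign kept]
  = (30/347)    [3153 ≡ 30 mod 347]
  = -(15/347)    [347 ≡ 3 mod 8 ⇒ (2/347) = -1]
  = (347/15)    [QR: both ≡ 3 mod 4, sign flips]
  = (2/15)    [347 ≡ 2 mod 15]
  = (1/15)    [15 ≡ 7 mod 8 ⇒ (2/15) = +1]
  = 1    [(1/15) = 1]
Product: (-1)·(1) = -1.

-1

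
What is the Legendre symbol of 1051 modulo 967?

Reduce the numerator: 1051 ≡ 84 (mod 967), so (1051/967) = (84/967).
Factor out 2: 84 = 2^2·21. Since 967 ≡ 7 (mod 8), (2/967) = +1, and (2/967)^2 = +1. Now have (21/967).
21 ≡ 1 (mod 4), so quadratic reciprocity gives (21/967) = (967/21). Reduce: 967 ≡ 1 (mod 21). Now have (1/21).
(1/21) = 1. Collecting the sign factors: 1.

1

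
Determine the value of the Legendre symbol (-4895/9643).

-1

Pull out -1: (-4895/9643) = (-1/9643)·(4895/9643). Since 9643 ≡ 3 (mod 4), (-1/9643) = -1. Now have -(4895/9643).
Both 4895 ≡ 3 and 9643 ≡ 3 (mod 4), so reciprocity gives (4895/9643) = -(9643/4895). Reduce: 9643 ≡ 4748 (mod 4895). Now have (4748/4895).
Factor out 2: 4748 = 2^2·1187. Since 4895 ≡ 7 (mod 8), (2/4895) = +1, and (2/4895)^2 = +1. Now have (1187/4895).
Both 1187 ≡ 3 and 4895 ≡ 3 (mod 4), so reciprocity gives (1187/4895) = -(4895/1187). Reduce: 4895 ≡ 147 (mod 1187). Now have -(147/1187).
Both 147 ≡ 3 and 1187 ≡ 3 (mod 4), so reciprocity gives (147/1187) = -(1187/147). Reduce: 1187 ≡ 11 (mod 147). Now have (11/147).
Both 11 ≡ 3 and 147 ≡ 3 (mod 4), so reciprocity gives (11/147) = -(147/11). Reduce: 147 ≡ 4 (mod 11). Now have -(4/11).
Factor out 2: 4 = 2^2. Since 11 ≡ 3 (mod 8), (2/11) = -1, and (2/11)^2 = +1. Now have -(1/11).
(1/11) = 1. Collecting the sign factors: -1.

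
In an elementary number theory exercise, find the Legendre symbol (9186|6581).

(9186|6581)
  = (2605|6581)    [9186 ≡ 2605 mod 6581]
  = (6581|2605)    [QR: 2605 ≡ 1 mod 4, sign kept]
  = (1371|2605)    [6581 ≡ 1371 mod 2605]
  = (2605|1371)    [QR: 2605 ≡ 1 mod 4, sign kept]
  = (1234|1371)    [2605 ≡ 1234 mod 1371]
  = -(617|1371)    [1371 ≡ 3 mod 8 ⇒ (2|1371) = -1]
  = -(1371|617)    [QR: 617 ≡ 1 mod 4, sign kept]
  = -(137|617)    [1371 ≡ 137 mod 617]
  = -(617|137)    [QR: 137 ≡ 1 mod 4, sign kept]
  = -(69|137)    [617 ≡ 69 mod 137]
  = -(137|69)    [QR: 69 ≡ 1 mod 4, sign kept]
  = -(68|69)    [137 ≡ 68 mod 69]
  = -(17|69)    [69 ≡ 5 mod 8 ⇒ (2|69)^2 = +1]
  = -(69|17)    [QR: 17 ≡ 1 mod 4, sign kept]
  = -(1|17)    [69 ≡ 1 mod 17]
  = -1    [(1|17) = 1]

-1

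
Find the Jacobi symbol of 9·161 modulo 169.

1

By multiplicativity, (9·161|169) = (9|169)·(161|169).
First factor (9|169):
(9|169)
  = (169|9)    [QR: 9 ≡ 1 mod 4, sign kept]
  = (7|9)    [169 ≡ 7 mod 9]
  = (9|7)    [QR: 9 ≡ 1 mod 4, sign kept]
  = (2|7)    [9 ≡ 2 mod 7]
  = (1|7)    [7 ≡ 7 mod 8 ⇒ (2|7) = +1]
  = 1    [(1|7) = 1]
Second factor (161|169):
(161|169)
  = (169|161)    [QR: 161 ≡ 1 mod 4, sign kept]
  = (8|161)    [169 ≡ 8 mod 161]
  = (1|161)    [161 ≡ 1 mod 8 ⇒ (2|161)^3 = +1]
  = 1    [(1|161) = 1]
Product: (1)·(1) = 1.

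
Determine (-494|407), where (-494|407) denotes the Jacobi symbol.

-1

(-494|407)
  = (320|407)    [-494 ≡ 320 mod 407]
  = (5|407)    [407 ≡ 7 mod 8 ⇒ (2|407)^6 = +1]
  = (407|5)    [QR: 5 ≡ 1 mod 4, sign kept]
  = (2|5)    [407 ≡ 2 mod 5]
  = -(1|5)    [5 ≡ 5 mod 8 ⇒ (2|5) = -1]
  = -1    [(1|5) = 1]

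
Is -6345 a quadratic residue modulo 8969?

yes

Reduce the numerator: -6345 ≡ 2624 (mod 8969), so (-6345/8969) = (2624/8969).
Factor out 2: 2624 = 2^6·41. Since 8969 ≡ 1 (mod 8), (2/8969) = +1, and (2/8969)^6 = +1. Now have (41/8969).
41 ≡ 1 (mod 4), so quadratic reciprocity gives (41/8969) = (8969/41). Reduce: 8969 ≡ 31 (mod 41). Now have (31/41).
41 ≡ 1 (mod 4), so quadratic reciprocity gives (31/41) = (41/31). Reduce: 41 ≡ 10 (mod 31). Now have (10/31).
Factor out 2: 10 = 2·5. Since 31 ≡ 7 (mod 8), (2/31) = +1. Now have (5/31).
5 ≡ 1 (mod 4), so quadratic reciprocity gives (5/31) = (31/5). Reduce: 31 ≡ 1 (mod 5). Now have (1/5).
(1/5) = 1. Collecting the sign factors: 1.
(-6345/8969) = 1, and 8969 is prime, so -6345 is a quadratic residue mod 8969.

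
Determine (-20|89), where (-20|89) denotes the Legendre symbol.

Pull out -1: (-20|89) = (-1|89)·(20|89). Since 89 ≡ 1 (mod 4), (-1|89) = +1. Now have (20|89).
Factor out 2: 20 = 2^2·5. Since 89 ≡ 1 (mod 8), (2|89) = +1, and (2|89)^2 = +1. Now have (5|89).
5 ≡ 1 (mod 4), so quadratic reciprocity gives (5|89) = (89|5). Reduce: 89 ≡ 4 (mod 5). Now have (4|5).
Factor out 2: 4 = 2^2. Since 5 ≡ 5 (mod 8), (2|5) = -1, and (2|5)^2 = +1. Now have (1|5).
(1|5) = 1. Collecting the sign factors: 1.

1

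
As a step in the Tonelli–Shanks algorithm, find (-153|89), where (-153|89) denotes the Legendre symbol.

Reduce the numerator: -153 ≡ 25 (mod 89), so (-153|89) = (25|89).
25 ≡ 1 (mod 4), so quadratic reciprocity gives (25|89) = (89|25). Reduce: 89 ≡ 14 (mod 25). Now have (14|25).
Factor out 2: 14 = 2·7. Since 25 ≡ 1 (mod 8), (2|25) = +1. Now have (7|25).
25 ≡ 1 (mod 4), so quadratic reciprocity gives (7|25) = (25|7). Reduce: 25 ≡ 4 (mod 7). Now have (4|7).
Factor out 2: 4 = 2^2. Since 7 ≡ 7 (mod 8), (2|7) = +1, and (2|7)^2 = +1. Now have (1|7).
(1|7) = 1. Collecting the sign factors: 1.

1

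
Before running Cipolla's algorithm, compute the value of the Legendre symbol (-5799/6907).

Pull out -1: (-5799/6907) = (-1/6907)·(5799/6907). Since 6907 ≡ 3 (mod 4), (-1/6907) = -1. Now have -(5799/6907).
Both 5799 ≡ 3 and 6907 ≡ 3 (mod 4), so reciprocity gives (5799/6907) = -(6907/5799). Reduce: 6907 ≡ 1108 (mod 5799). Now have (1108/5799).
Factor out 2: 1108 = 2^2·277. Since 5799 ≡ 7 (mod 8), (2/5799) = +1, and (2/5799)^2 = +1. Now have (277/5799).
277 ≡ 1 (mod 4), so quadratic reciprocity gives (277/5799) = (5799/277). Reduce: 5799 ≡ 259 (mod 277). Now have (259/277).
277 ≡ 1 (mod 4), so quadratic reciprocity gives (259/277) = (277/259). Reduce: 277 ≡ 18 (mod 259). Now have (18/259).
Factor out 2: 18 = 2·9. Since 259 ≡ 3 (mod 8), (2/259) = -1. Now have -(9/259).
9 ≡ 1 (mod 4), so quadratic reciprocity gives (9/259) = (259/9). Reduce: 259 ≡ 7 (mod 9). Now have -(7/9).
9 ≡ 1 (mod 4), so quadratic reciprocity gives (7/9) = (9/7). Reduce: 9 ≡ 2 (mod 7). Now have -(2/7).
Factor out 2: 2 = 2. Since 7 ≡ 7 (mod 8), (2/7) = +1. Now have -(1/7).
(1/7) = 1. Collecting the sign factors: -1.

-1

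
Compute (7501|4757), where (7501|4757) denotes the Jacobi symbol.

-1

(7501|4757)
  = (2744|4757)    [7501 ≡ 2744 mod 4757]
  = -(343|4757)    [4757 ≡ 5 mod 8 ⇒ (2|4757)^3 = -1]
  = -(4757|343)    [QR: 4757 ≡ 1 mod 4, sign kept]
  = -(298|343)    [4757 ≡ 298 mod 343]
  = -(149|343)    [343 ≡ 7 mod 8 ⇒ (2|343) = +1]
  = -(343|149)    [QR: 149 ≡ 1 mod 4, sign kept]
  = -(45|149)    [343 ≡ 45 mod 149]
  = -(149|45)    [QR: 45 ≡ 1 mod 4, sign kept]
  = -(14|45)    [149 ≡ 14 mod 45]
  = (7|45)    [45 ≡ 5 mod 8 ⇒ (2|45) = -1]
  = (45|7)    [QR: 45 ≡ 1 mod 4, sign kept]
  = (3|7)    [45 ≡ 3 mod 7]
  = -(7|3)    [QR: both ≡ 3 mod 4, sign flips]
  = -(1|3)    [7 ≡ 1 mod 3]
  = -1    [(1|3) = 1]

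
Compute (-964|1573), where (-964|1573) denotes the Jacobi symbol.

Pull out -1: (-964|1573) = (-1|1573)·(964|1573). Since 1573 ≡ 1 (mod 4), (-1|1573) = +1. Now have (964|1573).
Factor out 2: 964 = 2^2·241. Since 1573 ≡ 5 (mod 8), (2|1573) = -1, and (2|1573)^2 = +1. Now have (241|1573).
241 ≡ 1 (mod 4), so quadratic reciprocity gives (241|1573) = (1573|241). Reduce: 1573 ≡ 127 (mod 241). Now have (127|241).
241 ≡ 1 (mod 4), so quadratic reciprocity gives (127|241) = (241|127). Reduce: 241 ≡ 114 (mod 127). Now have (114|127).
Factor out 2: 114 = 2·57. Since 127 ≡ 7 (mod 8), (2|127) = +1. Now have (57|127).
57 ≡ 1 (mod 4), so quadratic reciprocity gives (57|127) = (127|57). Reduce: 127 ≡ 13 (mod 57). Now have (13|57).
13 ≡ 1 (mod 4), so quadratic reciprocity gives (13|57) = (57|13). Reduce: 57 ≡ 5 (mod 13). Now have (5|13).
5 ≡ 1 (mod 4), so quadratic reciprocity gives (5|13) = (13|5). Reduce: 13 ≡ 3 (mod 5). Now have (3|5).
5 ≡ 1 (mod 4), so quadratic reciprocity gives (3|5) = (5|3). Reduce: 5 ≡ 2 (mod 3). Now have (2|3).
Factor out 2: 2 = 2. Since 3 ≡ 3 (mod 8), (2|3) = -1. Now have -(1|3).
(1|3) = 1. Collecting the sign factors: -1.

-1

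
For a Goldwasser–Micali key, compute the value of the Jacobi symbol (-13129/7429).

Reduce the numerator: -13129 ≡ 1729 (mod 7429), so (-13129/7429) = (1729/7429).
1729 ≡ 1 (mod 4), so quadratic reciprocity gives (1729/7429) = (7429/1729). Reduce: 7429 ≡ 513 (mod 1729). Now have (513/1729).
513 ≡ 1 (mod 4), so quadratic reciprocity gives (513/1729) = (1729/513). Reduce: 1729 ≡ 190 (mod 513). Now have (190/513).
Factor out 2: 190 = 2·95. Since 513 ≡ 1 (mod 8), (2/513) = +1. Now have (95/513).
513 ≡ 1 (mod 4), so quadratic reciprocity gives (95/513) = (513/95). Reduce: 513 ≡ 38 (mod 95). Now have (38/95).
Factor out 2: 38 = 2·19. Since 95 ≡ 7 (mod 8), (2/95) = +1. Now have (19/95).
Both 19 ≡ 3 and 95 ≡ 3 (mod 4), so reciprocity gives (19/95) = -(95/19). Reduce: 95 ≡ 0 (mod 19). Now have -(0/19).
The numerator is now 0 with denominator 19 > 1: the symbol is 0.

0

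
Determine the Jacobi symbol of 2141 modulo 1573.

1

(2141/1573)
  = (568/1573)    [2141 ≡ 568 mod 1573]
  = -(71/1573)    [1573 ≡ 5 mod 8 ⇒ (2/1573)^3 = -1]
  = -(1573/71)    [QR: 1573 ≡ 1 mod 4, sign kept]
  = -(11/71)    [1573 ≡ 11 mod 71]
  = (71/11)    [QR: both ≡ 3 mod 4, sign flips]
  = (5/11)    [71 ≡ 5 mod 11]
  = (11/5)    [QR: 5 ≡ 1 mod 4, sign kept]
  = (1/5)    [11 ≡ 1 mod 5]
  = 1    [(1/5) = 1]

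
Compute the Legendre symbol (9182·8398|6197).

By multiplicativity, (9182·8398|6197) = (9182|6197)·(8398|6197).
First factor (9182|6197):
(9182|6197)
  = (2985|6197)    [9182 ≡ 2985 mod 6197]
  = (6197|2985)    [QR: 2985 ≡ 1 mod 4, sign kept]
  = (227|2985)    [6197 ≡ 227 mod 2985]
  = (2985|227)    [QR: 2985 ≡ 1 mod 4, sign kept]
  = (34|227)    [2985 ≡ 34 mod 227]
  = -(17|227)    [227 ≡ 3 mod 8 ⇒ (2|227) = -1]
  = -(227|17)    [QR: 17 ≡ 1 mod 4, sign kept]
  = -(6|17)    [227 ≡ 6 mod 17]
  = -(3|17)    [17 ≡ 1 mod 8 ⇒ (2|17) = +1]
  = -(17|3)    [QR: 17 ≡ 1 mod 4, sign kept]
  = -(2|3)    [17 ≡ 2 mod 3]
  = (1|3)    [3 ≡ 3 mod 8 ⇒ (2|3) = -1]
  = 1    [(1|3) = 1]
Second factor (8398|6197):
(8398|6197)
  = (2201|6197)    [8398 ≡ 2201 mod 6197]
  = (6197|2201)    [QR: 2201 ≡ 1 mod 4, sign kept]
  = (1795|2201)    [6197 ≡ 1795 mod 2201]
  = (2201|1795)    [QR: 2201 ≡ 1 mod 4, sign kept]
  = (406|1795)    [2201 ≡ 406 mod 1795]
  = -(203|1795)    [1795 ≡ 3 mod 8 ⇒ (2|1795) = -1]
  = (1795|203)    [QR: both ≡ 3 mod 4, sign flips]
  = (171|203)    [1795 ≡ 171 mod 203]
  = -(203|171)    [QR: both ≡ 3 mod 4, sign flips]
  = -(32|171)    [203 ≡ 32 mod 171]
  = (1|171)    [171 ≡ 3 mod 8 ⇒ (2|171)^5 = -1]
  = 1    [(1|171) = 1]
Product: (1)·(1) = 1.

1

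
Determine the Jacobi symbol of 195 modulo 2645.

0

(195/2645)
  = (2645/195)    [QR: 2645 ≡ 1 mod 4, sign kept]
  = (110/195)    [2645 ≡ 110 mod 195]
  = -(55/195)    [195 ≡ 3 mod 8 ⇒ (2/195) = -1]
  = (195/55)    [QR: both ≡ 3 mod 4, sign flips]
  = (30/55)    [195 ≡ 30 mod 55]
  = (15/55)    [55 ≡ 7 mod 8 ⇒ (2/55) = +1]
  = -(55/15)    [QR: both ≡ 3 mod 4, sign flips]
  = -(10/15)    [55 ≡ 10 mod 15]
  = -(5/15)    [15 ≡ 7 mod 8 ⇒ (2/15) = +1]
  = -(15/5)    [QR: 5 ≡ 1 mod 4, sign kept]
  = -(0/5)    [15 ≡ 0 mod 5]
  = 0    [numerator 0, gcd > 1]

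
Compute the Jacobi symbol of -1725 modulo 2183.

(-1725/2183)
  = -(1725/2183)    [2183 ≡ 3 mod 4 ⇒ (-1/2183) = -1]
  = -(2183/1725)    [QR: 1725 ≡ 1 mod 4, sign kept]
  = -(458/1725)    [2183 ≡ 458 mod 1725]
  = (229/1725)    [1725 ≡ 5 mod 8 ⇒ (2/1725) = -1]
  = (1725/229)    [QR: 229 ≡ 1 mod 4, sign kept]
  = (122/229)    [1725 ≡ 122 mod 229]
  = -(61/229)    [229 ≡ 5 mod 8 ⇒ (2/229) = -1]
  = -(229/61)    [QR: 61 ≡ 1 mod 4, sign kept]
  = -(46/61)    [229 ≡ 46 mod 61]
  = (23/61)    [61 ≡ 5 mod 8 ⇒ (2/61) = -1]
  = (61/23)    [QR: 61 ≡ 1 mod 4, sign kept]
  = (15/23)    [61 ≡ 15 mod 23]
  = -(23/15)    [QR: both ≡ 3 mod 4, sign flips]
  = -(8/15)    [23 ≡ 8 mod 15]
  = -(1/15)    [15 ≡ 7 mod 8 ⇒ (2/15)^3 = +1]
  = -1    [(1/15) = 1]

-1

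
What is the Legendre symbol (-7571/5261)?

1

(-7571/5261)
  = (2951/5261)    [-7571 ≡ 2951 mod 5261]
  = (5261/2951)    [QR: 5261 ≡ 1 mod 4, sign kept]
  = (2310/2951)    [5261 ≡ 2310 mod 2951]
  = (1155/2951)    [2951 ≡ 7 mod 8 ⇒ (2/2951) = +1]
  = -(2951/1155)    [QR: both ≡ 3 mod 4, sign flips]
  = -(641/1155)    [2951 ≡ 641 mod 1155]
  = -(1155/641)    [QR: 641 ≡ 1 mod 4, sign kept]
  = -(514/641)    [1155 ≡ 514 mod 641]
  = -(257/641)    [641 ≡ 1 mod 8 ⇒ (2/641) = +1]
  = -(641/257)    [QR: 257 ≡ 1 mod 4, sign kept]
  = -(127/257)    [641 ≡ 127 mod 257]
  = -(257/127)    [QR: 257 ≡ 1 mod 4, sign kept]
  = -(3/127)    [257 ≡ 3 mod 127]
  = (127/3)    [QR: both ≡ 3 mod 4, sign flips]
  = (1/3)    [127 ≡ 1 mod 3]
  = 1    [(1/3) = 1]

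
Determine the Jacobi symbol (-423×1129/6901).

-1

By multiplicativity, (-423·1129/6901) = (-423/6901)·(1129/6901).
First factor (-423/6901):
Reduce the numerator: -423 ≡ 6478 (mod 6901), so (-423/6901) = (6478/6901).
Factor out 2: 6478 = 2·3239. Since 6901 ≡ 5 (mod 8), (2/6901) = -1. Now have -(3239/6901).
6901 ≡ 1 (mod 4), so quadratic reciprocity gives (3239/6901) = (6901/3239). Reduce: 6901 ≡ 423 (mod 3239). Now have -(423/3239).
Both 423 ≡ 3 and 3239 ≡ 3 (mod 4), so reciprocity gives (423/3239) = -(3239/423). Reduce: 3239 ≡ 278 (mod 423). Now have (278/423).
Factor out 2: 278 = 2·139. Since 423 ≡ 7 (mod 8), (2/423) = +1. Now have (139/423).
Both 139 ≡ 3 and 423 ≡ 3 (mod 4), so reciprocity gives (139/423) = -(423/139). Reduce: 423 ≡ 6 (mod 139). Now have -(6/139).
Factor out 2: 6 = 2·3. Since 139 ≡ 3 (mod 8), (2/139) = -1. Now have (3/139).
Both 3 ≡ 3 and 139 ≡ 3 (mod 4), so reciprocity gives (3/139) = -(139/3). Reduce: 139 ≡ 1 (mod 3). Now have -(1/3).
(1/3) = 1. Collecting the sign factors: -1.
Second factor (1129/6901):
1129 ≡ 1 (mod 4), so quadratic reciprocity gives (1129/6901) = (6901/1129). Reduce: 6901 ≡ 127 (mod 1129). Now have (127/1129).
1129 ≡ 1 (mod 4), so quadratic reciprocity gives (127/1129) = (1129/127). Reduce: 1129 ≡ 113 (mod 127). Now have (113/127).
113 ≡ 1 (mod 4), so quadratic reciprocity gives (113/127) = (127/113). Reduce: 127 ≡ 14 (mod 113). Now have (14/113).
Factor out 2: 14 = 2·7. Since 113 ≡ 1 (mod 8), (2/113) = +1. Now have (7/113).
113 ≡ 1 (mod 4), so quadratic reciprocity gives (7/113) = (113/7). Reduce: 113 ≡ 1 (mod 7). Now have (1/7).
(1/7) = 1. Collecting the sign factors: 1.
Product: (-1)·(1) = -1.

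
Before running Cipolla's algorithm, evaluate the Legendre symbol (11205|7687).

Reduce the numerator: 11205 ≡ 3518 (mod 7687), so (11205|7687) = (3518|7687).
Factor out 2: 3518 = 2·1759. Since 7687 ≡ 7 (mod 8), (2|7687) = +1. Now have (1759|7687).
Both 1759 ≡ 3 and 7687 ≡ 3 (mod 4), so reciprocity gives (1759|7687) = -(7687|1759). Reduce: 7687 ≡ 651 (mod 1759). Now have -(651|1759).
Both 651 ≡ 3 and 1759 ≡ 3 (mod 4), so reciprocity gives (651|1759) = -(1759|651). Reduce: 1759 ≡ 457 (mod 651). Now have (457|651).
457 ≡ 1 (mod 4), so quadratic reciprocity gives (457|651) = (651|457). Reduce: 651 ≡ 194 (mod 457). Now have (194|457).
Factor out 2: 194 = 2·97. Since 457 ≡ 1 (mod 8), (2|457) = +1. Now have (97|457).
97 ≡ 1 (mod 4), so quadratic reciprocity gives (97|457) = (457|97). Reduce: 457 ≡ 69 (mod 97). Now have (69|97).
69 ≡ 1 (mod 4), so quadratic reciprocity gives (69|97) = (97|69). Reduce: 97 ≡ 28 (mod 69). Now have (28|69).
Factor out 2: 28 = 2^2·7. Since 69 ≡ 5 (mod 8), (2|69) = -1, and (2|69)^2 = +1. Now have (7|69).
69 ≡ 1 (mod 4), so quadratic reciprocity gives (7|69) = (69|7). Reduce: 69 ≡ 6 (mod 7). Now have (6|7).
Factor out 2: 6 = 2·3. Since 7 ≡ 7 (mod 8), (2|7) = +1. Now have (3|7).
Both 3 ≡ 3 and 7 ≡ 3 (mod 4), so reciprocity gives (3|7) = -(7|3). Reduce: 7 ≡ 1 (mod 3). Now have -(1|3).
(1|3) = 1. Collecting the sign factors: -1.

-1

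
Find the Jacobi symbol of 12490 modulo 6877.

1

(12490/6877)
  = (5613/6877)    [12490 ≡ 5613 mod 6877]
  = (6877/5613)    [QR: 5613 ≡ 1 mod 4, sign kept]
  = (1264/5613)    [6877 ≡ 1264 mod 5613]
  = (79/5613)    [5613 ≡ 5 mod 8 ⇒ (2/5613)^4 = +1]
  = (5613/79)    [QR: 5613 ≡ 1 mod 4, sign kept]
  = (4/79)    [5613 ≡ 4 mod 79]
  = (1/79)    [79 ≡ 7 mod 8 ⇒ (2/79)^2 = +1]
  = 1    [(1/79) = 1]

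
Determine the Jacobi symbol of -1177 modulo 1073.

-1

(-1177 / 1073)
  = (1177 / 1073)    [1073 ≡ 1 mod 4 ⇒ (-1 / 1073) = +1]
  = (104 / 1073)    [1177 ≡ 104 mod 1073]
  = (13 / 1073)    [1073 ≡ 1 mod 8 ⇒ (2 / 1073)^3 = +1]
  = (1073 / 13)    [QR: 13 ≡ 1 mod 4, sign kept]
  = (7 / 13)    [1073 ≡ 7 mod 13]
  = (13 / 7)    [QR: 13 ≡ 1 mod 4, sign kept]
  = (6 / 7)    [13 ≡ 6 mod 7]
  = (3 / 7)    [7 ≡ 7 mod 8 ⇒ (2 / 7) = +1]
  = -(7 / 3)    [QR: both ≡ 3 mod 4, sign flips]
  = -(1 / 3)    [7 ≡ 1 mod 3]
  = -1    [(1 / 3) = 1]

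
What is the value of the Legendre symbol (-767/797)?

-1

Reduce the numerator: -767 ≡ 30 (mod 797), so (-767/797) = (30/797).
Factor out 2: 30 = 2·15. Since 797 ≡ 5 (mod 8), (2/797) = -1. Now have -(15/797).
797 ≡ 1 (mod 4), so quadratic reciprocity gives (15/797) = (797/15). Reduce: 797 ≡ 2 (mod 15). Now have -(2/15).
Factor out 2: 2 = 2. Since 15 ≡ 7 (mod 8), (2/15) = +1. Now have -(1/15).
(1/15) = 1. Collecting the sign factors: -1.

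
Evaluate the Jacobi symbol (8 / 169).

1

Factor out 2: 8 = 2^3. Since 169 ≡ 1 (mod 8), (2 / 169) = +1, and (2 / 169)^3 = +1. Now have (1 / 169).
(1 / 169) = 1. Collecting the sign factors: 1.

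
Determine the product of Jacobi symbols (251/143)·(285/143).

By multiplicativity, (251·285/143) = (251/143)·(285/143).
First factor (251/143):
(251/143)
  = (108/143)    [251 ≡ 108 mod 143]
  = (27/143)    [143 ≡ 7 mod 8 ⇒ (2/143)^2 = +1]
  = -(143/27)    [QR: both ≡ 3 mod 4, sign flips]
  = -(8/27)    [143 ≡ 8 mod 27]
  = (1/27)    [27 ≡ 3 mod 8 ⇒ (2/27)^3 = -1]
  = 1    [(1/27) = 1]
Second factor (285/143):
(285/143)
  = (142/143)    [285 ≡ 142 mod 143]
  = (71/143)    [143 ≡ 7 mod 8 ⇒ (2/143) = +1]
  = -(143/71)    [QR: both ≡ 3 mod 4, sign flips]
  = -(1/71)    [143 ≡ 1 mod 71]
  = -1    [(1/71) = 1]
Product: (1)·(-1) = -1.

-1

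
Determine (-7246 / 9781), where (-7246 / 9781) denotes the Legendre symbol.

1

(-7246 / 9781)
  = (2535 / 9781)    [-7246 ≡ 2535 mod 9781]
  = (9781 / 2535)    [QR: 9781 ≡ 1 mod 4, sign kept]
  = (2176 / 2535)    [9781 ≡ 2176 mod 2535]
  = (17 / 2535)    [2535 ≡ 7 mod 8 ⇒ (2 / 2535)^7 = +1]
  = (2535 / 17)    [QR: 17 ≡ 1 mod 4, sign kept]
  = (2 / 17)    [2535 ≡ 2 mod 17]
  = (1 / 17)    [17 ≡ 1 mod 8 ⇒ (2 / 17) = +1]
  = 1    [(1 / 17) = 1]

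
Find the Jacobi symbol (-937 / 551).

-1

Pull out -1: (-937 / 551) = (-1 / 551)·(937 / 551). Since 551 ≡ 3 (mod 4), (-1 / 551) = -1. Now have -(937 / 551).
Reduce the numerator: 937 ≡ 386 (mod 551), so (937 / 551) = (386 / 551).
Factor out 2: 386 = 2·193. Since 551 ≡ 7 (mod 8), (2 / 551) = +1. Now have -(193 / 551).
193 ≡ 1 (mod 4), so quadratic reciprocity gives (193 / 551) = (551 / 193). Reduce: 551 ≡ 165 (mod 193). Now have -(165 / 193).
165 ≡ 1 (mod 4), so quadratic reciprocity gives (165 / 193) = (193 / 165). Reduce: 193 ≡ 28 (mod 165). Now have -(28 / 165).
Factor out 2: 28 = 2^2·7. Since 165 ≡ 5 (mod 8), (2 / 165) = -1, and (2 / 165)^2 = +1. Now have -(7 / 165).
165 ≡ 1 (mod 4), so quadratic reciprocity gives (7 / 165) = (165 / 7). Reduce: 165 ≡ 4 (mod 7). Now have -(4 / 7).
Factor out 2: 4 = 2^2. Since 7 ≡ 7 (mod 8), (2 / 7) = +1, and (2 / 7)^2 = +1. Now have -(1 / 7).
(1 / 7) = 1. Collecting the sign factors: -1.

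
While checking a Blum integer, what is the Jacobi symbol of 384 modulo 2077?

-1

Factor out 2: 384 = 2^7·3. Since 2077 ≡ 5 (mod 8), (2/2077) = -1, and (2/2077)^7 = -1. Now have -(3/2077).
2077 ≡ 1 (mod 4), so quadratic reciprocity gives (3/2077) = (2077/3). Reduce: 2077 ≡ 1 (mod 3). Now have -(1/3).
(1/3) = 1. Collecting the sign factors: -1.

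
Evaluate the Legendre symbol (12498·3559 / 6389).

-1

By multiplicativity, (12498·3559 / 6389) = (12498 / 6389)·(3559 / 6389).
First factor (12498 / 6389):
(12498 / 6389)
  = (6109 / 6389)    [12498 ≡ 6109 mod 6389]
  = (6389 / 6109)    [QR: 6109 ≡ 1 mod 4, sign kept]
  = (280 / 6109)    [6389 ≡ 280 mod 6109]
  = -(35 / 6109)    [6109 ≡ 5 mod 8 ⇒ (2 / 6109)^3 = -1]
  = -(6109 / 35)    [QR: 6109 ≡ 1 mod 4, sign kept]
  = -(19 / 35)    [6109 ≡ 19 mod 35]
  = (35 / 19)    [QR: both ≡ 3 mod 4, sign flips]
  = (16 / 19)    [35 ≡ 16 mod 19]
  = (1 / 19)    [19 ≡ 3 mod 8 ⇒ (2 / 19)^4 = +1]
  = 1    [(1 / 19) = 1]
Second factor (3559 / 6389):
(3559 / 6389)
  = (6389 / 3559)    [QR: 6389 ≡ 1 mod 4, sign kept]
  = (2830 / 3559)    [6389 ≡ 2830 mod 3559]
  = (1415 / 3559)    [3559 ≡ 7 mod 8 ⇒ (2 / 3559) = +1]
  = -(3559 / 1415)    [QR: both ≡ 3 mod 4, sign flips]
  = -(729 / 1415)    [3559 ≡ 729 mod 1415]
  = -(1415 / 729)    [QR: 729 ≡ 1 mod 4, sign kept]
  = -(686 / 729)    [1415 ≡ 686 mod 729]
  = -(343 / 729)    [729 ≡ 1 mod 8 ⇒ (2 / 729) = +1]
  = -(729 / 343)    [QR: 729 ≡ 1 mod 4, sign kept]
  = -(43 / 343)    [729 ≡ 43 mod 343]
  = (343 / 43)    [QR: both ≡ 3 mod 4, sign flips]
  = (42 / 43)    [343 ≡ 42 mod 43]
  = -(21 / 43)    [43 ≡ 3 mod 8 ⇒ (2 / 43) = -1]
  = -(43 / 21)    [QR: 21 ≡ 1 mod 4, sign kept]
  = -(1 / 21)    [43 ≡ 1 mod 21]
  = -1    [(1 / 21) = 1]
Product: (1)·(-1) = -1.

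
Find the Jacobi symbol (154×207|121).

By multiplicativity, (154·207|121) = (154|121)·(207|121).
First factor (154|121):
Reduce the numerator: 154 ≡ 33 (mod 121), so (154|121) = (33|121).
33 ≡ 1 (mod 4), so quadratic reciprocity gives (33|121) = (121|33). Reduce: 121 ≡ 22 (mod 33). Now have (22|33).
Factor out 2: 22 = 2·11. Since 33 ≡ 1 (mod 8), (2|33) = +1. Now have (11|33).
33 ≡ 1 (mod 4), so quadratic reciprocity gives (11|33) = (33|11). Reduce: 33 ≡ 0 (mod 11). Now have (0|11).
The numerator is now 0 with denominator 11 > 1: the symbol is 0.
Second factor (207|121):
Reduce the numerator: 207 ≡ 86 (mod 121), so (207|121) = (86|121).
Factor out 2: 86 = 2·43. Since 121 ≡ 1 (mod 8), (2|121) = +1. Now have (43|121).
121 ≡ 1 (mod 4), so quadratic reciprocity gives (43|121) = (121|43). Reduce: 121 ≡ 35 (mod 43). Now have (35|43).
Both 35 ≡ 3 and 43 ≡ 3 (mod 4), so reciprocity gives (35|43) = -(43|35). Reduce: 43 ≡ 8 (mod 35). Now have -(8|35).
Factor out 2: 8 = 2^3. Since 35 ≡ 3 (mod 8), (2|35) = -1, and (2|35)^3 = -1. Now have (1|35).
(1|35) = 1. Collecting the sign factors: 1.
Product: (0)·(1) = 0.

0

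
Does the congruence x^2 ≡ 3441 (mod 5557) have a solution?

yes

3441 ≡ 1 (mod 4), so quadratic reciprocity gives (3441/5557) = (5557/3441). Reduce: 5557 ≡ 2116 (mod 3441). Now have (2116/3441).
Factor out 2: 2116 = 2^2·529. Since 3441 ≡ 1 (mod 8), (2/3441) = +1, and (2/3441)^2 = +1. Now have (529/3441).
529 ≡ 1 (mod 4), so quadratic reciprocity gives (529/3441) = (3441/529). Reduce: 3441 ≡ 267 (mod 529). Now have (267/529).
529 ≡ 1 (mod 4), so quadratic reciprocity gives (267/529) = (529/267). Reduce: 529 ≡ 262 (mod 267). Now have (262/267).
Factor out 2: 262 = 2·131. Since 267 ≡ 3 (mod 8), (2/267) = -1. Now have -(131/267).
Both 131 ≡ 3 and 267 ≡ 3 (mod 4), so reciprocity gives (131/267) = -(267/131). Reduce: 267 ≡ 5 (mod 131). Now have (5/131).
5 ≡ 1 (mod 4), so quadratic reciprocity gives (5/131) = (131/5). Reduce: 131 ≡ 1 (mod 5). Now have (1/5).
(1/5) = 1. Collecting the sign factors: 1.
The Legendre symbol is 1, so x^2 ≡ 3441 (mod 5557) has solution.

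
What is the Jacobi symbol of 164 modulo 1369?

(164/1369)
  = (41/1369)    [1369 ≡ 1 mod 8 ⇒ (2/1369)^2 = +1]
  = (1369/41)    [QR: 41 ≡ 1 mod 4, sign kept]
  = (16/41)    [1369 ≡ 16 mod 41]
  = (1/41)    [41 ≡ 1 mod 8 ⇒ (2/41)^4 = +1]
  = 1    [(1/41) = 1]

1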